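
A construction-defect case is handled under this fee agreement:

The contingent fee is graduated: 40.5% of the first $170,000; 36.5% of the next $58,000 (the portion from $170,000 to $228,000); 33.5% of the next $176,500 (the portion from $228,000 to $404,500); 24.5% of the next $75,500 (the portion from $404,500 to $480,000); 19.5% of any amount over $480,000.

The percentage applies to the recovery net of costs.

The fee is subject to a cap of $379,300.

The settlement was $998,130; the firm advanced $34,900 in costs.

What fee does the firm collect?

Fee base (net of costs): $998,130 − $34,900 = $963,230
First $170,000 at 40.5% = $68,850.00
Next $58,000 at 36.5% = $21,170.00
Next $176,500 at 33.5% = $59,127.50
Next $75,500 at 24.5% = $18,497.50
Remaining $483,230 at 19.5% = $94,229.85
Fee: $68,850.00 + $21,170.00 + $59,127.50 + $18,497.50 + $94,229.85 = $261,874.85
$261,874.85 is under the $379,300 cap.

$261,874.85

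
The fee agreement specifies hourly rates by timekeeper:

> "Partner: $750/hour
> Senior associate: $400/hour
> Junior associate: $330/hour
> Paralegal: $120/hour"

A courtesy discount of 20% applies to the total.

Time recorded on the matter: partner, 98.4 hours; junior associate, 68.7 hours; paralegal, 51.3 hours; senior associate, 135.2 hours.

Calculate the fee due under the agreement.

$125,365.60

Partner: 98.4 × $750 = $73,800.00
Senior associate: 135.2 × $400 = $54,080.00
Junior associate: 68.7 × $330 = $22,671.00
Paralegal: 51.3 × $120 = $6,156.00
Subtotal: $156,707.00
Less 20% discount: −$31,341.40
Total: $156,707.00 − $31,341.40 = $125,365.60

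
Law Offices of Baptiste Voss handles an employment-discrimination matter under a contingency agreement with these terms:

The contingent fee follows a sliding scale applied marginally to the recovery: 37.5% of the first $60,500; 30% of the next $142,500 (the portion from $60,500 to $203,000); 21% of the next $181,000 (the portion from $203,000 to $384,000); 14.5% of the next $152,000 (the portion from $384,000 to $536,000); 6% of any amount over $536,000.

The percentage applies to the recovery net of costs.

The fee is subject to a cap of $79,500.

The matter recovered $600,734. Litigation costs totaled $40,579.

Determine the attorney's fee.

Fee base (net of costs): $600,734 − $40,579 = $560,155
First $60,500 at 37.5% = $22,687.50
Next $142,500 at 30% = $42,750.00
Next $181,000 at 21% = $38,010.00
Next $152,000 at 14.5% = $22,040.00
Remaining $24,155 at 6% = $1,449.30
Fee: $22,687.50 + $42,750.00 + $38,010.00 + $22,040.00 + $1,449.30 = $126,936.80
$126,936.80 exceeds the $79,500 cap, so the fee is capped at $79,500.00.

$79,500.00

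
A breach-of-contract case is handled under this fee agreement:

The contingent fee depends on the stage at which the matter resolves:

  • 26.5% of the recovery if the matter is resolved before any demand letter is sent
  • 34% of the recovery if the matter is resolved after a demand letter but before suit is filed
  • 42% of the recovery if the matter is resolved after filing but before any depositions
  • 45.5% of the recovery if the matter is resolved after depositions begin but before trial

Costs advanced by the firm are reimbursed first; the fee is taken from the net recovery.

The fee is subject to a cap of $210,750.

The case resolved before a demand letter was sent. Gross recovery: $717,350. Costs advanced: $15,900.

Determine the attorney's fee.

$185,884.25

Fee base (net of costs): $717,350 − $15,900 = $701,450
The matter resolved before a demand letter was sent, so the 26.5% rate applies.
$701,450 × 26.5% = $185,884.25
$185,884.25 is under the $210,750 cap.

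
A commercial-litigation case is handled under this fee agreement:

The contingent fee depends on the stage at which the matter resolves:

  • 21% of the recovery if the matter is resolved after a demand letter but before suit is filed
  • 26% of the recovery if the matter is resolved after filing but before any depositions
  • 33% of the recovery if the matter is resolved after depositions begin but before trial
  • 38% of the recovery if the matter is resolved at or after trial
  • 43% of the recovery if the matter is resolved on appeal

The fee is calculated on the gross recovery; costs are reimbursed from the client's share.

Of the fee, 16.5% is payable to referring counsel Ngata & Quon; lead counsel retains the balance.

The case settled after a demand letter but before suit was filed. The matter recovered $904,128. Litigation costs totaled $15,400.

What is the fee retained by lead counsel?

Fee base is the gross recovery, $904,128; costs are reimbursed separately.
The matter settled after a demand letter but before suit was filed, so the 21% rate applies.
$904,128 × 21% = $189,866.88
Referral share: 16.5% of $189,866.88 = $31,328.04; lead counsel retains $189,866.88 − $31,328.04 = $158,538.84.

$158,538.84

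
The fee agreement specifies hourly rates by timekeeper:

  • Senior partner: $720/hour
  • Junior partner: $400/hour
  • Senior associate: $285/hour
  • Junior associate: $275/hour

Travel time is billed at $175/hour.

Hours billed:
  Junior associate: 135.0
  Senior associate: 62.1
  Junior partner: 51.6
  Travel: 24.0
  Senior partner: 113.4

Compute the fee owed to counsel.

Senior partner: 113.4 × $720 = $81,648.00
Junior partner: 51.6 × $400 = $20,640.00
Senior associate: 62.1 × $285 = $17,698.50
Junior associate: 135.0 × $275 = $37,125.00
Subtotal: $81,648.00 + $20,640.00 + $17,698.50 + $37,125.00 = $157,111.50
Travel: 24.0 × $175 = $4,200.00
Total: $157,111.50 + $4,200.00 = $161,311.50

$161,311.50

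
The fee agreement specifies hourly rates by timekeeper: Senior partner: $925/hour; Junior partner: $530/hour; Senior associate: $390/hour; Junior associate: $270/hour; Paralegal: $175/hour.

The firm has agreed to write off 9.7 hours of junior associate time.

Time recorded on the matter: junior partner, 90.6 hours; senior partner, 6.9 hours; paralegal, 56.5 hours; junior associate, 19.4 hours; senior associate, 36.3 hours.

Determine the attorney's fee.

Senior partner: 6.9 × $925 = $6,382.50
Junior partner: 90.6 × $530 = $48,018.00
Senior associate: 36.3 × $390 = $14,157.00
Junior associate: 19.4 × $270 = $5,238.00
Paralegal: 56.5 × $175 = $9,887.50
Subtotal: $83,683.00
Write-off: 9.7 × $270 = $2,619.00
Total: $83,683.00 − $2,619.00 = $81,064.00

$81,064.00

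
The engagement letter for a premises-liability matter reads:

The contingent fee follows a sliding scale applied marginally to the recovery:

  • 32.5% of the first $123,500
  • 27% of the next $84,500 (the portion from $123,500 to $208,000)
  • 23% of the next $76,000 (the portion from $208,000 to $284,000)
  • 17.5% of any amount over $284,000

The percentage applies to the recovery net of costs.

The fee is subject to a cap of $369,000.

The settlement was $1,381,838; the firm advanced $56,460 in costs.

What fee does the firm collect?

Fee base (net of costs): $1,381,838 − $56,460 = $1,325,378
First $123,500 at 32.5% = $40,137.50
Next $84,500 at 27% = $22,815.00
Next $76,000 at 23% = $17,480.00
Remaining $1,041,378 at 17.5% = $182,241.15
Fee: $40,137.50 + $22,815.00 + $17,480.00 + $182,241.15 = $262,673.65
$262,673.65 is under the $369,000 cap.

$262,673.65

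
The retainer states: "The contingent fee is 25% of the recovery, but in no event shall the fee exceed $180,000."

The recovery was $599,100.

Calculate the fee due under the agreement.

25% of $599,100 = $149,775.00
That is under the $180,000 cap.

$149,775.00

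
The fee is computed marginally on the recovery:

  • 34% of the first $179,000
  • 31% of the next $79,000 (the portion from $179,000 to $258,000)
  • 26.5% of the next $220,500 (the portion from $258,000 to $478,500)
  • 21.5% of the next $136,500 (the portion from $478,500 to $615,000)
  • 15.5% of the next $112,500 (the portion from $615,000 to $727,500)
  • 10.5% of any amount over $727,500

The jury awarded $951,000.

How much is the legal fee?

$214,035.00

First $179,000 at 34% = $60,860.00
Next $79,000 at 31% = $24,490.00
Next $220,500 at 26.5% = $58,432.50
Next $136,500 at 21.5% = $29,347.50
Next $112,500 at 15.5% = $17,437.50
Remaining $223,500 at 10.5% = $23,467.50
Fee: $60,860.00 + $24,490.00 + $58,432.50 + $29,347.50 + $17,437.50 + $23,467.50 = $214,035.00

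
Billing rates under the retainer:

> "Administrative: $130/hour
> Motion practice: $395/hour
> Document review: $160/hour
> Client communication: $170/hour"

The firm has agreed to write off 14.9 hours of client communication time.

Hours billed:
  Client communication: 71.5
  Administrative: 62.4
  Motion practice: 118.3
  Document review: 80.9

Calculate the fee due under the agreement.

$77,406.50

Administrative: 62.4 × $130 = $8,112.00
Motion practice: 118.3 × $395 = $46,728.50
Document review: 80.9 × $160 = $12,944.00
Client communication: 71.5 × $170 = $12,155.00
Subtotal: $79,939.50
Write-off: 14.9 × $170 = $2,533.00
Total: $79,939.50 − $2,533.00 = $77,406.50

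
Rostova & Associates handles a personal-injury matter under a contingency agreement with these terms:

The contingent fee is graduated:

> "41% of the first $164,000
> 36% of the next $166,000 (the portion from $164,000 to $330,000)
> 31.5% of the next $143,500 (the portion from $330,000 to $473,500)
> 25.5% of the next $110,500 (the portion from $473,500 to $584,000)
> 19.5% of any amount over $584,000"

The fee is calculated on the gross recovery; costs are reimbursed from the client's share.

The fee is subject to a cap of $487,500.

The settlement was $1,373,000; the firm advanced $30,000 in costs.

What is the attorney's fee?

Fee base is the gross recovery, $1,373,000; costs are reimbursed separately.
First $164,000 at 41% = $67,240.00
Next $166,000 at 36% = $59,760.00
Next $143,500 at 31.5% = $45,202.50
Next $110,500 at 25.5% = $28,177.50
Remaining $789,000 at 19.5% = $153,855.00
Fee: $67,240.00 + $59,760.00 + $45,202.50 + $28,177.50 + $153,855.00 = $354,235.00
$354,235.00 is under the $487,500 cap.

$354,235.00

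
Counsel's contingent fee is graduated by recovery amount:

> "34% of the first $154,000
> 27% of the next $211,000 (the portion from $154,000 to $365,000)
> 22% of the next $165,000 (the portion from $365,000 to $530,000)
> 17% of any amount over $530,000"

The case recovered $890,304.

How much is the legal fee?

$206,881.68

First $154,000 at 34% = $52,360.00
Next $211,000 at 27% = $56,970.00
Next $165,000 at 22% = $36,300.00
Remaining $360,304 at 17% = $61,251.68
Fee: $52,360.00 + $56,970.00 + $36,300.00 + $61,251.68 = $206,881.68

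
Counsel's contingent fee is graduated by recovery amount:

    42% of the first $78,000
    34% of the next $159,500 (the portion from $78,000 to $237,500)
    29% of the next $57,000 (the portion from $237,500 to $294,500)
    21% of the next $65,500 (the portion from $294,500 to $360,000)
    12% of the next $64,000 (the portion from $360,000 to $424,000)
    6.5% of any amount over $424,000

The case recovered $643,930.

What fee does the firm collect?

First $78,000 at 42% = $32,760.00
Next $159,500 at 34% = $54,230.00
Next $57,000 at 29% = $16,530.00
Next $65,500 at 21% = $13,755.00
Next $64,000 at 12% = $7,680.00
Remaining $219,930 at 6.5% = $14,295.45
Fee: $32,760.00 + $54,230.00 + $16,530.00 + $13,755.00 + $7,680.00 + $14,295.45 = $139,250.45

$139,250.45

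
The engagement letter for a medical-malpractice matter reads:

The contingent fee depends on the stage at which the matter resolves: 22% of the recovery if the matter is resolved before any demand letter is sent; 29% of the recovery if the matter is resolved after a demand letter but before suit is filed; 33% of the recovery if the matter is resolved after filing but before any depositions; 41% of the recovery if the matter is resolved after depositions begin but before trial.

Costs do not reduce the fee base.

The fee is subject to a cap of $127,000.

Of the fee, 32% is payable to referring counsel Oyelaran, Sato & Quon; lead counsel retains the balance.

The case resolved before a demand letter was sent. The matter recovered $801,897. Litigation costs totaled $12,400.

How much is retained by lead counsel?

Fee base is the gross recovery, $801,897; costs are reimbursed separately.
The matter resolved before a demand letter was sent, so the 22% rate applies.
$801,897 × 22% = $176,417.34
$176,417.34 exceeds the $127,000 cap, so the fee is capped at $127,000.00.
Referral share: 32% of $127,000.00 = $40,640.00; lead counsel retains $127,000.00 − $40,640.00 = $86,360.00.

$86,360.00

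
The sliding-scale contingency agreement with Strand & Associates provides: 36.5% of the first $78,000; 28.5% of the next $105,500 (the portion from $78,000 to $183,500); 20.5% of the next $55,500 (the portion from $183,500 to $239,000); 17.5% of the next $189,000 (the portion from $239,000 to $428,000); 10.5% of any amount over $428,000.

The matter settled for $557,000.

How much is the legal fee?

$116,535.00

First $78,000 at 36.5% = $28,470.00
Next $105,500 at 28.5% = $30,067.50
Next $55,500 at 20.5% = $11,377.50
Next $189,000 at 17.5% = $33,075.00
Remaining $129,000 at 10.5% = $13,545.00
Fee: $28,470.00 + $30,067.50 + $11,377.50 + $33,075.00 + $13,545.00 = $116,535.00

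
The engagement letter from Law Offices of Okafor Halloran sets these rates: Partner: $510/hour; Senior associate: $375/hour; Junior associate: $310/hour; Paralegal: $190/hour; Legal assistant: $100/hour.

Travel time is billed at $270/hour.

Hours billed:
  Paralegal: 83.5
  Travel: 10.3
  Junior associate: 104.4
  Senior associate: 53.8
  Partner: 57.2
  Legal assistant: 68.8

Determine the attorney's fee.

Partner: 57.2 × $510 = $29,172.00
Senior associate: 53.8 × $375 = $20,175.00
Junior associate: 104.4 × $310 = $32,364.00
Paralegal: 83.5 × $190 = $15,865.00
Legal assistant: 68.8 × $100 = $6,880.00
Subtotal: $29,172.00 + $20,175.00 + $32,364.00 + $15,865.00 + $6,880.00 = $104,456.00
Travel: 10.3 × $270 = $2,781.00
Total: $104,456.00 + $2,781.00 = $107,237.00

$107,237.00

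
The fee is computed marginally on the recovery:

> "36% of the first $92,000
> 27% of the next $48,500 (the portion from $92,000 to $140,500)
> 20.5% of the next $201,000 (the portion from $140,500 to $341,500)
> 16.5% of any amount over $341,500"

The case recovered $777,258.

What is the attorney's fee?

$159,320.07

First $92,000 at 36% = $33,120.00
Next $48,500 at 27% = $13,095.00
Next $201,000 at 20.5% = $41,205.00
Remaining $435,758 at 16.5% = $71,900.07
Fee: $33,120.00 + $13,095.00 + $41,205.00 + $71,900.07 = $159,320.07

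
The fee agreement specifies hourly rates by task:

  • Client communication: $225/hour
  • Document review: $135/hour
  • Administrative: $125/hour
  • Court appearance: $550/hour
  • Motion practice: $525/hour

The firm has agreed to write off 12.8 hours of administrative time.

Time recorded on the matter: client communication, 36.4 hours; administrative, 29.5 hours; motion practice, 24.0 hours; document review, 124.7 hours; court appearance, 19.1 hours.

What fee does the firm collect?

Client communication: 36.4 × $225 = $8,190.00
Document review: 124.7 × $135 = $16,834.50
Administrative: 29.5 × $125 = $3,687.50
Court appearance: 19.1 × $550 = $10,505.00
Motion practice: 24.0 × $525 = $12,600.00
Subtotal: $51,817.00
Write-off: 12.8 × $125 = $1,600.00
Total: $51,817.00 − $1,600.00 = $50,217.00

$50,217.00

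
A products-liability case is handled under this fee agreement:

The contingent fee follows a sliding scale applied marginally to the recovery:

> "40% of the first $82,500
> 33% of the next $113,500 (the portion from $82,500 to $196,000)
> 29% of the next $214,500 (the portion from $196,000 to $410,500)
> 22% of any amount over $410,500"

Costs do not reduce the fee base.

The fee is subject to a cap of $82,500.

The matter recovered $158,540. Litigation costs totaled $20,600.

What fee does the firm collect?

Fee base is the gross recovery, $158,540; costs are reimbursed separately.
First $82,500 at 40% = $33,000.00
Remaining $76,040 at 33% = $25,093.20
Fee: $33,000.00 + $25,093.20 = $58,093.20
$58,093.20 is under the $82,500 cap.

$58,093.20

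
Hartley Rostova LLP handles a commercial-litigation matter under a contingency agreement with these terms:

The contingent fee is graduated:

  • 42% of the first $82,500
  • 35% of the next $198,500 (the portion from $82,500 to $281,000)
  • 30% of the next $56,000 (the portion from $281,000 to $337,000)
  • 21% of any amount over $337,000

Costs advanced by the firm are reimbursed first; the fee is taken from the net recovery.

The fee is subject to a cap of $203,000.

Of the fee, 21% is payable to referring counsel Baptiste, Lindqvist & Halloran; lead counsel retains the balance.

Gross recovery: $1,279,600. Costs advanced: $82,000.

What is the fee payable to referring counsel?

Fee base (net of costs): $1,279,600 − $82,000 = $1,197,600
First $82,500 at 42% = $34,650.00
Next $198,500 at 35% = $69,475.00
Next $56,000 at 30% = $16,800.00
Remaining $860,600 at 21% = $180,726.00
Fee: $34,650.00 + $69,475.00 + $16,800.00 + $180,726.00 = $301,651.00
$301,651.00 exceeds the $203,000 cap, so the fee is capped at $203,000.00.
Referral share: 21% of $203,000.00 = $42,630.00; lead counsel retains $203,000.00 − $42,630.00 = $160,370.00.

$42,630.00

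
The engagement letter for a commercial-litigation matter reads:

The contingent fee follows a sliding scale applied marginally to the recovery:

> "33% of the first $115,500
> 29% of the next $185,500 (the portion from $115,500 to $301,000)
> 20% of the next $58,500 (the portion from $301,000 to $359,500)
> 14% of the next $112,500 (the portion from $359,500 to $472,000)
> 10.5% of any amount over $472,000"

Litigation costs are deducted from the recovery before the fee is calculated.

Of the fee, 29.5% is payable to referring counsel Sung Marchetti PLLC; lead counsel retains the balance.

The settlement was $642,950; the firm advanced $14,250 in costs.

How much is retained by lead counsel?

Fee base (net of costs): $642,950 − $14,250 = $628,700
First $115,500 at 33% = $38,115.00
Next $185,500 at 29% = $53,795.00
Next $58,500 at 20% = $11,700.00
Next $112,500 at 14% = $15,750.00
Remaining $156,700 at 10.5% = $16,453.50
Fee: $38,115.00 + $53,795.00 + $11,700.00 + $15,750.00 + $16,453.50 = $135,813.50
Referral share: 29.5% of $135,813.50 = $40,064.98; lead counsel retains $135,813.50 − $40,064.98 = $95,748.52.

$95,748.52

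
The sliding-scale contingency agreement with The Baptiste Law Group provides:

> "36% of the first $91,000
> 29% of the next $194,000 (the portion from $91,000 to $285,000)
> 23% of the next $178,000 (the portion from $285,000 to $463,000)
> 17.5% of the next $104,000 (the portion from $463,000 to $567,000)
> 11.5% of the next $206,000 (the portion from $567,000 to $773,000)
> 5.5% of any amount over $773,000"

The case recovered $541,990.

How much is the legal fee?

$143,783.25

First $91,000 at 36% = $32,760.00
Next $194,000 at 29% = $56,260.00
Next $178,000 at 23% = $40,940.00
Remaining $78,990 at 17.5% = $13,823.25
Fee: $32,760.00 + $56,260.00 + $40,940.00 + $13,823.25 = $143,783.25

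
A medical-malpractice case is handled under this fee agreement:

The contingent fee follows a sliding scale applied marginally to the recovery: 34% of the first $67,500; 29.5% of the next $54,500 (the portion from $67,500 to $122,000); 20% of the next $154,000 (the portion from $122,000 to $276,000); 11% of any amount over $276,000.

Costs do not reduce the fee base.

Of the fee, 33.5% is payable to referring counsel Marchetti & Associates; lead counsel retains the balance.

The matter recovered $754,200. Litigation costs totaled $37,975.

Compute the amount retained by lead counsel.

Fee base is the gross recovery, $754,200; costs are reimbursed separately.
First $67,500 at 34% = $22,950.00
Next $54,500 at 29.5% = $16,077.50
Next $154,000 at 20% = $30,800.00
Remaining $478,200 at 11% = $52,602.00
Fee: $22,950.00 + $16,077.50 + $30,800.00 + $52,602.00 = $122,429.50
Referral share: 33.5% of $122,429.50 = $41,013.88; lead counsel retains $122,429.50 − $41,013.88 = $81,415.62.

$81,415.62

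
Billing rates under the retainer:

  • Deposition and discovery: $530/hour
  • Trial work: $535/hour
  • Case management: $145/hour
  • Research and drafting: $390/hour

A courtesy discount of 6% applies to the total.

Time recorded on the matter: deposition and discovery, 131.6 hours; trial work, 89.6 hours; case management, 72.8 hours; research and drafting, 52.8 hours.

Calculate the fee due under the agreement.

$139,902.08

Deposition and discovery: 131.6 × $530 = $69,748.00
Trial work: 89.6 × $535 = $47,936.00
Case management: 72.8 × $145 = $10,556.00
Research and drafting: 52.8 × $390 = $20,592.00
Subtotal: $148,832.00
Less 6% discount: −$8,929.92
Total: $148,832.00 − $8,929.92 = $139,902.08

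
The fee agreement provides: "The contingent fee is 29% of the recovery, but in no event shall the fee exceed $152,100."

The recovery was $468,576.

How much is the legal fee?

29% of $468,576 = $135,887.04
That is under the $152,100 cap.

$135,887.04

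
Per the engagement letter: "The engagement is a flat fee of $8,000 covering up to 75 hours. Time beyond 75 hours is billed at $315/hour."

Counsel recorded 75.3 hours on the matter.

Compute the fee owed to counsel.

Flat fee: $8,000.00
Excess hours: 75.3 − 75 = 0.3
Overrun: 0.3 × $315 = $94.50
Total: $8,000.00 + $94.50 = $8,094.50

$8,094.50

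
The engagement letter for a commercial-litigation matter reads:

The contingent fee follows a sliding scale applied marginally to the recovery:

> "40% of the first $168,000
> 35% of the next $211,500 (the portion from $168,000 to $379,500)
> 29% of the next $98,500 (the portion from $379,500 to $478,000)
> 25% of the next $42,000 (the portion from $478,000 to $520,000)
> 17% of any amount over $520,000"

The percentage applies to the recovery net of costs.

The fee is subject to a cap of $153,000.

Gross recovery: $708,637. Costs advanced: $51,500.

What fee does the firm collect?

$153,000.00

Fee base (net of costs): $708,637 − $51,500 = $657,137
First $168,000 at 40% = $67,200.00
Next $211,500 at 35% = $74,025.00
Next $98,500 at 29% = $28,565.00
Next $42,000 at 25% = $10,500.00
Remaining $137,137 at 17% = $23,313.29
Fee: $67,200.00 + $74,025.00 + $28,565.00 + $10,500.00 + $23,313.29 = $203,603.29
$203,603.29 exceeds the $153,000 cap, so the fee is capped at $153,000.00.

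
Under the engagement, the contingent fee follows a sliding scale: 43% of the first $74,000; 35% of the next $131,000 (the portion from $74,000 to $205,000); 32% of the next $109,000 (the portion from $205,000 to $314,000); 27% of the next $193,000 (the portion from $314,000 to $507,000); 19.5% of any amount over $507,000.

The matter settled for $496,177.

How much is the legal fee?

First $74,000 at 43% = $31,820.00
Next $131,000 at 35% = $45,850.00
Next $109,000 at 32% = $34,880.00
Remaining $182,177 at 27% = $49,187.79
Fee: $31,820.00 + $45,850.00 + $34,880.00 + $49,187.79 = $161,737.79

$161,737.79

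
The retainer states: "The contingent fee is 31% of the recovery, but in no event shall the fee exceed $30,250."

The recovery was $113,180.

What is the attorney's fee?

31% of $113,180 = $35,085.80
That exceeds the $30,250 cap, so the fee is capped at $30,250.

$30,250.00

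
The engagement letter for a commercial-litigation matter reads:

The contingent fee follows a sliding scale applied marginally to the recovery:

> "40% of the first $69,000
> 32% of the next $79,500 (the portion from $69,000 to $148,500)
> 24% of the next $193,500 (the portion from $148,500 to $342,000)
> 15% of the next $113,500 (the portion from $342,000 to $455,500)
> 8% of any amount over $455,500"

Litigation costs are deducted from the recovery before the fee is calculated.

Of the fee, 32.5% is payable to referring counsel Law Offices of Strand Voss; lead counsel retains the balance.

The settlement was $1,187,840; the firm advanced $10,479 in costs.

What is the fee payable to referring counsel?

Fee base (net of costs): $1,187,840 − $10,479 = $1,177,361
First $69,000 at 40% = $27,600.00
Next $79,500 at 32% = $25,440.00
Next $193,500 at 24% = $46,440.00
Next $113,500 at 15% = $17,025.00
Remaining $721,861 at 8% = $57,748.88
Fee: $27,600.00 + $25,440.00 + $46,440.00 + $17,025.00 + $57,748.88 = $174,253.88
Referral share: 32.5% of $174,253.88 = $56,632.51; lead counsel retains $174,253.88 − $56,632.51 = $117,621.37.

$56,632.51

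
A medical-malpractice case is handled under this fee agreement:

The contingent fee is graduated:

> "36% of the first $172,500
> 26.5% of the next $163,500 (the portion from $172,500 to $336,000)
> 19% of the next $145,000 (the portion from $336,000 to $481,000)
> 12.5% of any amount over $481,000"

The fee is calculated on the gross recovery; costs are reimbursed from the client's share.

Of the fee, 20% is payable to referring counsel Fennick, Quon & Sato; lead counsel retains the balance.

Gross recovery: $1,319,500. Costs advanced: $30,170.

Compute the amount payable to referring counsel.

Fee base is the gross recovery, $1,319,500; costs are reimbursed separately.
First $172,500 at 36% = $62,100.00
Next $163,500 at 26.5% = $43,327.50
Next $145,000 at 19% = $27,550.00
Remaining $838,500 at 12.5% = $104,812.50
Fee: $62,100.00 + $43,327.50 + $27,550.00 + $104,812.50 = $237,790.00
Referral share: 20% of $237,790.00 = $47,558.00; lead counsel retains $237,790.00 − $47,558.00 = $190,232.00.

$47,558.00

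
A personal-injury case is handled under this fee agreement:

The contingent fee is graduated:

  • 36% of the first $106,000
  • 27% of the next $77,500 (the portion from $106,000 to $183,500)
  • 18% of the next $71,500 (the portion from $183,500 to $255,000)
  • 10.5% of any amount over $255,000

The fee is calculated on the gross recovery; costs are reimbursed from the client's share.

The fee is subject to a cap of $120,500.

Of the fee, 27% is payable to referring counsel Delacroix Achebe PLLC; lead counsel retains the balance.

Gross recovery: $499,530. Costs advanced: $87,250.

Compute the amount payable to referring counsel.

Fee base is the gross recovery, $499,530; costs are reimbursed separately.
First $106,000 at 36% = $38,160.00
Next $77,500 at 27% = $20,925.00
Next $71,500 at 18% = $12,870.00
Remaining $244,530 at 10.5% = $25,675.65
Fee: $38,160.00 + $20,925.00 + $12,870.00 + $25,675.65 = $97,630.65
$97,630.65 is under the $120,500 cap.
Referral share: 27% of $97,630.65 = $26,360.28; lead counsel retains $97,630.65 − $26,360.28 = $71,270.37.

$26,360.28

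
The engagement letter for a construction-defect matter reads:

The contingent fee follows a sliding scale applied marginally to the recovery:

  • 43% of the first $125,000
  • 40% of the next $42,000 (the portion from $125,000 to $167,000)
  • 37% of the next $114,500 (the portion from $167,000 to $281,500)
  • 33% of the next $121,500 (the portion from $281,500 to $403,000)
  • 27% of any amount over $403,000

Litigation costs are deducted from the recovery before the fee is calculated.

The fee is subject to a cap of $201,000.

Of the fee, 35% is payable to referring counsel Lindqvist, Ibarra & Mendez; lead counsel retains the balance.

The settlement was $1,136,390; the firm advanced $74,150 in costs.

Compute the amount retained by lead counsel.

$130,650.00

Fee base (net of costs): $1,136,390 − $74,150 = $1,062,240
First $125,000 at 43% = $53,750.00
Next $42,000 at 40% = $16,800.00
Next $114,500 at 37% = $42,365.00
Next $121,500 at 33% = $40,095.00
Remaining $659,240 at 27% = $177,994.80
Fee: $53,750.00 + $16,800.00 + $42,365.00 + $40,095.00 + $177,994.80 = $331,004.80
$331,004.80 exceeds the $201,000 cap, so the fee is capped at $201,000.00.
Referral share: 35% of $201,000.00 = $70,350.00; lead counsel retains $201,000.00 − $70,350.00 = $130,650.00.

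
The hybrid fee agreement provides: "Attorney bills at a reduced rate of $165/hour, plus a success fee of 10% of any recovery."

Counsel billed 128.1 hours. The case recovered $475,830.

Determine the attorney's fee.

Hourly: 128.1 × $165 = $21,136.50
Success fee: 10% of $475,830 = $47,583.00
Total: $21,136.50 + $47,583.00 = $68,719.50

$68,719.50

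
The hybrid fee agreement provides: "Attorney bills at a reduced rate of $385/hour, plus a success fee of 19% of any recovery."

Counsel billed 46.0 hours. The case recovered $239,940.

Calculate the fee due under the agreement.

Hourly: 46.0 × $385 = $17,710.00
Success fee: 19% of $239,940 = $45,588.60
Total: $17,710.00 + $45,588.60 = $63,298.60

$63,298.60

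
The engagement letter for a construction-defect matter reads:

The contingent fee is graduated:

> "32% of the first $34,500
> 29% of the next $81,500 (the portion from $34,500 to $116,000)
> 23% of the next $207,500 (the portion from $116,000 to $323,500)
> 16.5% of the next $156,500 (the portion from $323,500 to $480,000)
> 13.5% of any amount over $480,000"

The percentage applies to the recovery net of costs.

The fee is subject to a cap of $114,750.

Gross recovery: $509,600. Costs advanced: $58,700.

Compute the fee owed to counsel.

$103,421.00

Fee base (net of costs): $509,600 − $58,700 = $450,900
First $34,500 at 32% = $11,040.00
Next $81,500 at 29% = $23,635.00
Next $207,500 at 23% = $47,725.00
Remaining $127,400 at 16.5% = $21,021.00
Fee: $11,040.00 + $23,635.00 + $47,725.00 + $21,021.00 = $103,421.00
$103,421.00 is under the $114,750 cap.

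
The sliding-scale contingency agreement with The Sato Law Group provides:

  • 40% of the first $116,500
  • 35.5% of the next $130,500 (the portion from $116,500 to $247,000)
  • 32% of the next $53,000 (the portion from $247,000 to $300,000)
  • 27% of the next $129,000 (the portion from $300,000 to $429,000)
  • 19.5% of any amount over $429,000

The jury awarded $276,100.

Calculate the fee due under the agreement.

First $116,500 at 40% = $46,600.00
Next $130,500 at 35.5% = $46,327.50
Remaining $29,100 at 32% = $9,312.00
Fee: $46,600.00 + $46,327.50 + $9,312.00 = $102,239.50

$102,239.50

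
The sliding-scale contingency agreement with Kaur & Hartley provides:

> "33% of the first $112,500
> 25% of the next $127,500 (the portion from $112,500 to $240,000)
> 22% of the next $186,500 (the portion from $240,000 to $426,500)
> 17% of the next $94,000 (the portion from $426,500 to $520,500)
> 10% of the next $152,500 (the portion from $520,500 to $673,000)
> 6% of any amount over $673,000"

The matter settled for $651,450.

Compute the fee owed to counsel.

First $112,500 at 33% = $37,125.00
Next $127,500 at 25% = $31,875.00
Next $186,500 at 22% = $41,030.00
Next $94,000 at 17% = $15,980.00
Remaining $130,950 at 10% = $13,095.00
Fee: $37,125.00 + $31,875.00 + $41,030.00 + $15,980.00 + $13,095.00 = $139,105.00

$139,105.00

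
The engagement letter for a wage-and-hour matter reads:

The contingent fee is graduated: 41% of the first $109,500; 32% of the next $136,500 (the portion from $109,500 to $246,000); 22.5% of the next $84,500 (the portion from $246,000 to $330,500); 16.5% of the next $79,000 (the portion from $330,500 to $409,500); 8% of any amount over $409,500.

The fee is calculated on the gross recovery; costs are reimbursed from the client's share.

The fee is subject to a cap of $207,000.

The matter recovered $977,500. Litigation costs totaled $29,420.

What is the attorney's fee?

Fee base is the gross recovery, $977,500; costs are reimbursed separately.
First $109,500 at 41% = $44,895.00
Next $136,500 at 32% = $43,680.00
Next $84,500 at 22.5% = $19,012.50
Next $79,000 at 16.5% = $13,035.00
Remaining $568,000 at 8% = $45,440.00
Fee: $44,895.00 + $43,680.00 + $19,012.50 + $13,035.00 + $45,440.00 = $166,062.50
$166,062.50 is under the $207,000 cap.

$166,062.50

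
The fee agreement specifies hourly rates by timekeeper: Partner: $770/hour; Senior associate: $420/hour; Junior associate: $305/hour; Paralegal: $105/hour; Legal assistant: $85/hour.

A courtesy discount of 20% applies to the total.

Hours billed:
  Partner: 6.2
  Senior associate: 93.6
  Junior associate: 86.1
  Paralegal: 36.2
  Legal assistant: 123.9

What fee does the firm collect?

$67,743.20

Partner: 6.2 × $770 = $4,774.00
Senior associate: 93.6 × $420 = $39,312.00
Junior associate: 86.1 × $305 = $26,260.50
Paralegal: 36.2 × $105 = $3,801.00
Legal assistant: 123.9 × $85 = $10,531.50
Subtotal: $84,679.00
Less 20% discount: −$16,935.80
Total: $84,679.00 − $16,935.80 = $67,743.20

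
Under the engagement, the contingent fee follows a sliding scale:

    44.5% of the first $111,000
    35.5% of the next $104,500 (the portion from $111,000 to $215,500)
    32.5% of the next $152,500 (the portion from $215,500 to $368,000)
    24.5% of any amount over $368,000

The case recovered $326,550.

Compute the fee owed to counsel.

$122,583.75

First $111,000 at 44.5% = $49,395.00
Next $104,500 at 35.5% = $37,097.50
Remaining $111,050 at 32.5% = $36,091.25
Fee: $49,395.00 + $37,097.50 + $36,091.25 = $122,583.75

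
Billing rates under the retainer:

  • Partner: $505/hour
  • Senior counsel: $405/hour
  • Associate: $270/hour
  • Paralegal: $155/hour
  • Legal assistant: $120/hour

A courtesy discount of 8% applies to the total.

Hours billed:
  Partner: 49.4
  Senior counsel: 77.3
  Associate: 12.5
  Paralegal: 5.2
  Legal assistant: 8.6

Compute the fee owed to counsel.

$56,549.18

Partner: 49.4 × $505 = $24,947.00
Senior counsel: 77.3 × $405 = $31,306.50
Associate: 12.5 × $270 = $3,375.00
Paralegal: 5.2 × $155 = $806.00
Legal assistant: 8.6 × $120 = $1,032.00
Subtotal: $61,466.50
Less 8% discount: −$4,917.32
Total: $61,466.50 − $4,917.32 = $56,549.18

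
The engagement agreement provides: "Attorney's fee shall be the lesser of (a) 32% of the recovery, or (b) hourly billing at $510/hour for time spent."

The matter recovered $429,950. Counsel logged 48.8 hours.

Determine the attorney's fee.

$24,888.00

(a) 32% of $429,950 = $137,584.00
(b) 48.8 × $510 = $24,888.00
The lesser is (b): $24,888.00.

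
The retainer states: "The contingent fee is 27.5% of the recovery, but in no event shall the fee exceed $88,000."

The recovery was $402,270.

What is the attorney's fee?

27.5% of $402,270 = $110,624.25
That exceeds the $88,000 cap, so the fee is capped at $88,000.

$88,000.00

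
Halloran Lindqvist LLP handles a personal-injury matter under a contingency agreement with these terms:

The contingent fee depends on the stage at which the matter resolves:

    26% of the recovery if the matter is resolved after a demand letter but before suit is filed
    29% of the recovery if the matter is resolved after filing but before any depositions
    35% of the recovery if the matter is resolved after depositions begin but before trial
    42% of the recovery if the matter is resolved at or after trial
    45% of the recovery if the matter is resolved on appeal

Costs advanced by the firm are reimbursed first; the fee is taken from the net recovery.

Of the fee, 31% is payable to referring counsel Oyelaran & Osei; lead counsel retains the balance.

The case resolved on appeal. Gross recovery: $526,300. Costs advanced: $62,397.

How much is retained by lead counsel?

$144,041.88

Fee base (net of costs): $526,300 − $62,397 = $463,903
The matter resolved on appeal, so the 45% rate applies.
$463,903 × 45% = $208,756.35
Referral share: 31% of $208,756.35 = $64,714.47; lead counsel retains $208,756.35 − $64,714.47 = $144,041.88.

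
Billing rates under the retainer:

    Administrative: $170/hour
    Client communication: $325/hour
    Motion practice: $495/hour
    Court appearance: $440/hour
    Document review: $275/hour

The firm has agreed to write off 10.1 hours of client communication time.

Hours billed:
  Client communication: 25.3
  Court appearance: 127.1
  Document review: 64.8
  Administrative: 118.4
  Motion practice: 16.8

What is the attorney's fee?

Administrative: 118.4 × $170 = $20,128.00
Client communication: 25.3 × $325 = $8,222.50
Motion practice: 16.8 × $495 = $8,316.00
Court appearance: 127.1 × $440 = $55,924.00
Document review: 64.8 × $275 = $17,820.00
Subtotal: $110,410.50
Write-off: 10.1 × $325 = $3,282.50
Total: $110,410.50 − $3,282.50 = $107,128.00

$107,128.00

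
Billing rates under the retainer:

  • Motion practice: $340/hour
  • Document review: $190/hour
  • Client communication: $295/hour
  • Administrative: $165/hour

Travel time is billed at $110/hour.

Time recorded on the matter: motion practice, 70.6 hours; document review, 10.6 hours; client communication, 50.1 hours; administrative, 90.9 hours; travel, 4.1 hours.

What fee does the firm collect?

Motion practice: 70.6 × $340 = $24,004.00
Document review: 10.6 × $190 = $2,014.00
Client communication: 50.1 × $295 = $14,779.50
Administrative: 90.9 × $165 = $14,998.50
Subtotal: $24,004.00 + $2,014.00 + $14,779.50 + $14,998.50 = $55,796.00
Travel: 4.1 × $110 = $451.00
Total: $55,796.00 + $451.00 = $56,247.00

$56,247.00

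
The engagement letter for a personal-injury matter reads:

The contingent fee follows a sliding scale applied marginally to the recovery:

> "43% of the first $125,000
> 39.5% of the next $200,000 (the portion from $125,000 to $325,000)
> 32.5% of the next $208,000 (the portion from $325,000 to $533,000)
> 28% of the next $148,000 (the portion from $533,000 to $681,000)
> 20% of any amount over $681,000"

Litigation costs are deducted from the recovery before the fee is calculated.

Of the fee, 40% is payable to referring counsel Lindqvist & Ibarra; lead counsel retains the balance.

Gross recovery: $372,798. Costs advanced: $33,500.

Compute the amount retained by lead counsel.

$82,438.11

Fee base (net of costs): $372,798 − $33,500 = $339,298
First $125,000 at 43% = $53,750.00
Next $200,000 at 39.5% = $79,000.00
Remaining $14,298 at 32.5% = $4,646.85
Fee: $53,750.00 + $79,000.00 + $4,646.85 = $137,396.85
Referral share: 40% of $137,396.85 = $54,958.74; lead counsel retains $137,396.85 − $54,958.74 = $82,438.11.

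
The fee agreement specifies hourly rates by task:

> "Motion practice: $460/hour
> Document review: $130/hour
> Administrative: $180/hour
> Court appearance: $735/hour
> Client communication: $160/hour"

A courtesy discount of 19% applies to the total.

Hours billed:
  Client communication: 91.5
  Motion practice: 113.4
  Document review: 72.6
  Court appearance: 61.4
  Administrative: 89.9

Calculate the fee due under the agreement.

Motion practice: 113.4 × $460 = $52,164.00
Document review: 72.6 × $130 = $9,438.00
Administrative: 89.9 × $180 = $16,182.00
Court appearance: 61.4 × $735 = $45,129.00
Client communication: 91.5 × $160 = $14,640.00
Subtotal: $137,553.00
Less 19% discount: −$26,135.07
Total: $137,553.00 − $26,135.07 = $111,417.93

$111,417.93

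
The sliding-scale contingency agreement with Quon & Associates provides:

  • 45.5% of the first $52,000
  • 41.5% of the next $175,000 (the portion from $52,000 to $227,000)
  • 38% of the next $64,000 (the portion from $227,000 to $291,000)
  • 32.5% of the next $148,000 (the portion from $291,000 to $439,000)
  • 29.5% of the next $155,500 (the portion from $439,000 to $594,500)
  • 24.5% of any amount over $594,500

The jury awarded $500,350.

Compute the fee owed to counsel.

$186,803.25

First $52,000 at 45.5% = $23,660.00
Next $175,000 at 41.5% = $72,625.00
Next $64,000 at 38% = $24,320.00
Next $148,000 at 32.5% = $48,100.00
Remaining $61,350 at 29.5% = $18,098.25
Fee: $23,660.00 + $72,625.00 + $24,320.00 + $48,100.00 + $18,098.25 = $186,803.25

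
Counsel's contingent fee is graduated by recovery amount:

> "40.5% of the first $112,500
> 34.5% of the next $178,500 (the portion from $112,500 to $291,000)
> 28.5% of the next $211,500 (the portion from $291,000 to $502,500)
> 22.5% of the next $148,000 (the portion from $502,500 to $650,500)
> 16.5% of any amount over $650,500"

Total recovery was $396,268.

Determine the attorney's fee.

$137,146.38

First $112,500 at 40.5% = $45,562.50
Next $178,500 at 34.5% = $61,582.50
Remaining $105,268 at 28.5% = $30,001.38
Fee: $45,562.50 + $61,582.50 + $30,001.38 = $137,146.38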